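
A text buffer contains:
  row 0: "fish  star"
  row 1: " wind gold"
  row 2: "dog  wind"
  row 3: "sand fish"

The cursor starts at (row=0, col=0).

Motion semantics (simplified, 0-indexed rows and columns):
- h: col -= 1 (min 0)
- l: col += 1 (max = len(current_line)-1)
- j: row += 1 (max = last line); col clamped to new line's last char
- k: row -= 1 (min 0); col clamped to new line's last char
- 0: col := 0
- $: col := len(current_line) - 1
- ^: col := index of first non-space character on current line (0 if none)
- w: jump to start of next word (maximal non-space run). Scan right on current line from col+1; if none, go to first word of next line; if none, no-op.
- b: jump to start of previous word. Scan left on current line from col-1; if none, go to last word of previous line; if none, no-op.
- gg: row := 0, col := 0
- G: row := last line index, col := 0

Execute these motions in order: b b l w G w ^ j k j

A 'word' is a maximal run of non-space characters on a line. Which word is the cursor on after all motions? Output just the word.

After 1 (b): row=0 col=0 char='f'
After 2 (b): row=0 col=0 char='f'
After 3 (l): row=0 col=1 char='i'
After 4 (w): row=0 col=6 char='s'
After 5 (G): row=3 col=0 char='s'
After 6 (w): row=3 col=5 char='f'
After 7 (^): row=3 col=0 char='s'
After 8 (j): row=3 col=0 char='s'
After 9 (k): row=2 col=0 char='d'
After 10 (j): row=3 col=0 char='s'

Answer: sand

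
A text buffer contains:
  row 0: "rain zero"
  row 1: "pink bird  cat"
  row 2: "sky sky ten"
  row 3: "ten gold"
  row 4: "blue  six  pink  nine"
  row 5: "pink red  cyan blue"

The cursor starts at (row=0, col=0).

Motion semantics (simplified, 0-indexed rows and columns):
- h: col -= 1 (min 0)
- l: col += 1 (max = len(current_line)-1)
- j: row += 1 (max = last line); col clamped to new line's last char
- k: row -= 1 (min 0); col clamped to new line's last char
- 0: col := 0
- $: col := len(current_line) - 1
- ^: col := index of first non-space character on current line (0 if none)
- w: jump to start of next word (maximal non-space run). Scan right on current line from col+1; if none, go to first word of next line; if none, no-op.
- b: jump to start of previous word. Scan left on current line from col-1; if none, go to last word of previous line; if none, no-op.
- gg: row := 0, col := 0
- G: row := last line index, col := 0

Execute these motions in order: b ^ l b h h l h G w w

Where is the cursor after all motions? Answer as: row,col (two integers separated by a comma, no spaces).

After 1 (b): row=0 col=0 char='r'
After 2 (^): row=0 col=0 char='r'
After 3 (l): row=0 col=1 char='a'
After 4 (b): row=0 col=0 char='r'
After 5 (h): row=0 col=0 char='r'
After 6 (h): row=0 col=0 char='r'
After 7 (l): row=0 col=1 char='a'
After 8 (h): row=0 col=0 char='r'
After 9 (G): row=5 col=0 char='p'
After 10 (w): row=5 col=5 char='r'
After 11 (w): row=5 col=10 char='c'

Answer: 5,10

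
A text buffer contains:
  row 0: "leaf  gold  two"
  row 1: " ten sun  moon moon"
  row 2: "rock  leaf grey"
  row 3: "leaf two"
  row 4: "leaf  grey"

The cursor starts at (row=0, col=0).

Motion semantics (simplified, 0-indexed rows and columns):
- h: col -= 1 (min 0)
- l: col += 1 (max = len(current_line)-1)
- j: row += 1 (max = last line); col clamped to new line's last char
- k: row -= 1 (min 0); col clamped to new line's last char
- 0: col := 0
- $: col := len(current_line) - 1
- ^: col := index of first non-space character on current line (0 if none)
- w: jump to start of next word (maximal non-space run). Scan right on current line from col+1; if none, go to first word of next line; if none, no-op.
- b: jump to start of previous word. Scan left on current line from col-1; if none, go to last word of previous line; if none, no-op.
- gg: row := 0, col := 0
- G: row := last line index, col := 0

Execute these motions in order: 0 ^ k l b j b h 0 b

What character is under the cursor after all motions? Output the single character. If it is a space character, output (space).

Answer: l

Derivation:
After 1 (0): row=0 col=0 char='l'
After 2 (^): row=0 col=0 char='l'
After 3 (k): row=0 col=0 char='l'
After 4 (l): row=0 col=1 char='e'
After 5 (b): row=0 col=0 char='l'
After 6 (j): row=1 col=0 char='_'
After 7 (b): row=0 col=12 char='t'
After 8 (h): row=0 col=11 char='_'
After 9 (0): row=0 col=0 char='l'
After 10 (b): row=0 col=0 char='l'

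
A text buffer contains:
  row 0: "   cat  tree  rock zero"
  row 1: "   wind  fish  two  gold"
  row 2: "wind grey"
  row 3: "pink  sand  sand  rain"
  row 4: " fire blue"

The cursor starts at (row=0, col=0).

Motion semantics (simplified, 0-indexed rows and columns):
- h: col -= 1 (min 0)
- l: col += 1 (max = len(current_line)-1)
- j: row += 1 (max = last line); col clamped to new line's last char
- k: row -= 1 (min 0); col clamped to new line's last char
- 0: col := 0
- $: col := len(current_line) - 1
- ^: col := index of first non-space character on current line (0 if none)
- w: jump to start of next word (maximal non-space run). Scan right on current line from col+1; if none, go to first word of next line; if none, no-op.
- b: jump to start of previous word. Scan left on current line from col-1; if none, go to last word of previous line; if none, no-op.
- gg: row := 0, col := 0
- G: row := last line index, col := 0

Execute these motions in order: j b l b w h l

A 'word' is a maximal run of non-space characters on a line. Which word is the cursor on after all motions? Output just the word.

Answer: wind

Derivation:
After 1 (j): row=1 col=0 char='_'
After 2 (b): row=0 col=19 char='z'
After 3 (l): row=0 col=20 char='e'
After 4 (b): row=0 col=19 char='z'
After 5 (w): row=1 col=3 char='w'
After 6 (h): row=1 col=2 char='_'
After 7 (l): row=1 col=3 char='w'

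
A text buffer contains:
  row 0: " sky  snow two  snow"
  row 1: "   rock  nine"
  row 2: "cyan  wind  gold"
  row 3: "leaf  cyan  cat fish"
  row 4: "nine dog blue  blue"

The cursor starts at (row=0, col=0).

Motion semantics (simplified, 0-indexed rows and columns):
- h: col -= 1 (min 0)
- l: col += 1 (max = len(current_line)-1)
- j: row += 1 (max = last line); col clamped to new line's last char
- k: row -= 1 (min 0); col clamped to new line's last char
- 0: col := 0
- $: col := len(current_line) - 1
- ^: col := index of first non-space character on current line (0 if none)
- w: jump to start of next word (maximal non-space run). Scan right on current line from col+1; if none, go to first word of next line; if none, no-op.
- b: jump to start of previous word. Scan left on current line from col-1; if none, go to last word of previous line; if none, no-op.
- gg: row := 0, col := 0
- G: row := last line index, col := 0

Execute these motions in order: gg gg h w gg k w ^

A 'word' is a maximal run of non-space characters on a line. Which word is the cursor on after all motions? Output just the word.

After 1 (gg): row=0 col=0 char='_'
After 2 (gg): row=0 col=0 char='_'
After 3 (h): row=0 col=0 char='_'
After 4 (w): row=0 col=1 char='s'
After 5 (gg): row=0 col=0 char='_'
After 6 (k): row=0 col=0 char='_'
After 7 (w): row=0 col=1 char='s'
After 8 (^): row=0 col=1 char='s'

Answer: sky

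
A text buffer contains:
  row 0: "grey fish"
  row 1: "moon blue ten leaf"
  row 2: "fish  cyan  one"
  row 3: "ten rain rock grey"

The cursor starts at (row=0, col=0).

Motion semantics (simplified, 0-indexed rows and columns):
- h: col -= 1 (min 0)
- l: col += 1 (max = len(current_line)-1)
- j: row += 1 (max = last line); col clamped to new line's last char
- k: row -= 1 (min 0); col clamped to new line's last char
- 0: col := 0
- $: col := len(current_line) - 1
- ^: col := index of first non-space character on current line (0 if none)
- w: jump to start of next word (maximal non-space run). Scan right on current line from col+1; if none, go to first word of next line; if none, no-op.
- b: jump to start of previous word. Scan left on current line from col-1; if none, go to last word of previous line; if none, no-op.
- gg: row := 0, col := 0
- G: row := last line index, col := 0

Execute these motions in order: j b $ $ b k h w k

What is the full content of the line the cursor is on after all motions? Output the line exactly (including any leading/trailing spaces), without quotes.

After 1 (j): row=1 col=0 char='m'
After 2 (b): row=0 col=5 char='f'
After 3 ($): row=0 col=8 char='h'
After 4 ($): row=0 col=8 char='h'
After 5 (b): row=0 col=5 char='f'
After 6 (k): row=0 col=5 char='f'
After 7 (h): row=0 col=4 char='_'
After 8 (w): row=0 col=5 char='f'
After 9 (k): row=0 col=5 char='f'

Answer: grey fish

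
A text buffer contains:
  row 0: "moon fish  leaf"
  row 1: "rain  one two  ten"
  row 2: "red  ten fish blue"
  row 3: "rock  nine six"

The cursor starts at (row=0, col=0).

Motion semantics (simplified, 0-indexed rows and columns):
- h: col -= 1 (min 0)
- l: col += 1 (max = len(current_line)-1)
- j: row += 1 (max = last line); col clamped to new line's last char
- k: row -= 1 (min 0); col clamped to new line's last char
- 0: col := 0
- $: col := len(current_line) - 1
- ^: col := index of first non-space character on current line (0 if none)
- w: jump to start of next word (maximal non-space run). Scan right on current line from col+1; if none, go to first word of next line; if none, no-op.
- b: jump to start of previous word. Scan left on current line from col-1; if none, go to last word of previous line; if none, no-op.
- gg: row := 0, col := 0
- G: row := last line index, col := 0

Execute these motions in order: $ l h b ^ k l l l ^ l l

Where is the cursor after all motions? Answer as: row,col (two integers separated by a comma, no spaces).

After 1 ($): row=0 col=14 char='f'
After 2 (l): row=0 col=14 char='f'
After 3 (h): row=0 col=13 char='a'
After 4 (b): row=0 col=11 char='l'
After 5 (^): row=0 col=0 char='m'
After 6 (k): row=0 col=0 char='m'
After 7 (l): row=0 col=1 char='o'
After 8 (l): row=0 col=2 char='o'
After 9 (l): row=0 col=3 char='n'
After 10 (^): row=0 col=0 char='m'
After 11 (l): row=0 col=1 char='o'
After 12 (l): row=0 col=2 char='o'

Answer: 0,2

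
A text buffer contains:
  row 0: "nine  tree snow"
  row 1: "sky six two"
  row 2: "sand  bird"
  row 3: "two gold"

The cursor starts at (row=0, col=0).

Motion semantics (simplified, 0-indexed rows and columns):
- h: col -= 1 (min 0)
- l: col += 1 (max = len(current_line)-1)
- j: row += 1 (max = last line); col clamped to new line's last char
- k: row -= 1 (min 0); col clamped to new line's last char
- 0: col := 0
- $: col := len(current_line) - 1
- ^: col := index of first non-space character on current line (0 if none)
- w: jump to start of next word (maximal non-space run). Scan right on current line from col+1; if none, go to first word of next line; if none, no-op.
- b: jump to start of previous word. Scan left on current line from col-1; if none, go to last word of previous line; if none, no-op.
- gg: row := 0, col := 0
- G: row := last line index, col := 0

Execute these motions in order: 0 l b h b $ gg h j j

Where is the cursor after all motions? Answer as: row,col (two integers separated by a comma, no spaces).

Answer: 2,0

Derivation:
After 1 (0): row=0 col=0 char='n'
After 2 (l): row=0 col=1 char='i'
After 3 (b): row=0 col=0 char='n'
After 4 (h): row=0 col=0 char='n'
After 5 (b): row=0 col=0 char='n'
After 6 ($): row=0 col=14 char='w'
After 7 (gg): row=0 col=0 char='n'
After 8 (h): row=0 col=0 char='n'
After 9 (j): row=1 col=0 char='s'
After 10 (j): row=2 col=0 char='s'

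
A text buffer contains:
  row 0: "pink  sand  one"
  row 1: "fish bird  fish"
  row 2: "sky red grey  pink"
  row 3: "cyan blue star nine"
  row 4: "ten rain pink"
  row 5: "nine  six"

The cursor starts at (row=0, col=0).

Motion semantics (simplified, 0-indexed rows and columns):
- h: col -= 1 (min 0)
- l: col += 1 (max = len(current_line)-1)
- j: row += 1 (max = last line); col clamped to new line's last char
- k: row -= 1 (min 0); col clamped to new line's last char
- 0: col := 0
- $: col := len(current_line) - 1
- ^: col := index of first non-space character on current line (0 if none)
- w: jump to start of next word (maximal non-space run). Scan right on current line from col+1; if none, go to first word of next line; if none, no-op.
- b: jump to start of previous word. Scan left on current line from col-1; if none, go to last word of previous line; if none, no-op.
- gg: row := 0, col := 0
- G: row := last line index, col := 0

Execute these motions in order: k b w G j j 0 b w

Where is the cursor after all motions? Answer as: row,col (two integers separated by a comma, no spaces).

After 1 (k): row=0 col=0 char='p'
After 2 (b): row=0 col=0 char='p'
After 3 (w): row=0 col=6 char='s'
After 4 (G): row=5 col=0 char='n'
After 5 (j): row=5 col=0 char='n'
After 6 (j): row=5 col=0 char='n'
After 7 (0): row=5 col=0 char='n'
After 8 (b): row=4 col=9 char='p'
After 9 (w): row=5 col=0 char='n'

Answer: 5,0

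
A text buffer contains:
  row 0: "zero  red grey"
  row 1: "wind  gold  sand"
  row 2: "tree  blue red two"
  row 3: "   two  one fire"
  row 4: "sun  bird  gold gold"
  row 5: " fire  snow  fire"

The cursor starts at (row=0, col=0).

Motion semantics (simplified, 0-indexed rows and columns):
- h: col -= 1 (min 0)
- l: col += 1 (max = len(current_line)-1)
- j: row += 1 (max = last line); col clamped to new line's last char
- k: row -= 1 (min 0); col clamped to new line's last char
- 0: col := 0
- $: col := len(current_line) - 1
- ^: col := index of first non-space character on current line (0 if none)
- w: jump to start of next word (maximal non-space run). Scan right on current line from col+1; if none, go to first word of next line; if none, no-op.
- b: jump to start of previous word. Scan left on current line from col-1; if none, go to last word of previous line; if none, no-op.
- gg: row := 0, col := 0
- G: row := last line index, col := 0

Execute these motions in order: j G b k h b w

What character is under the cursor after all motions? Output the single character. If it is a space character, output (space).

After 1 (j): row=1 col=0 char='w'
After 2 (G): row=5 col=0 char='_'
After 3 (b): row=4 col=16 char='g'
After 4 (k): row=3 col=15 char='e'
After 5 (h): row=3 col=14 char='r'
After 6 (b): row=3 col=12 char='f'
After 7 (w): row=4 col=0 char='s'

Answer: s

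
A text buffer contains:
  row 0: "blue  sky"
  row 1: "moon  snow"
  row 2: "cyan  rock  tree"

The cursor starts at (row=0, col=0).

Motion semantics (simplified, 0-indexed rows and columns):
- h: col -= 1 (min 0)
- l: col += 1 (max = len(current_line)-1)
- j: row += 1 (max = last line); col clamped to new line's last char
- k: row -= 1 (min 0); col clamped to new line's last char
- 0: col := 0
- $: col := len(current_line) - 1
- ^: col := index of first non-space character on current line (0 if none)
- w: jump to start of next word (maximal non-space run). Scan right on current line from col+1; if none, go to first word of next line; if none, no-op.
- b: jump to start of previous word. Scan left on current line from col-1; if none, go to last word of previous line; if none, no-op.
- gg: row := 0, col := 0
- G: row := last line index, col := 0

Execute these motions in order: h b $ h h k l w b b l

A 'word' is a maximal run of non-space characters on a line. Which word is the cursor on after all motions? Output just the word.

After 1 (h): row=0 col=0 char='b'
After 2 (b): row=0 col=0 char='b'
After 3 ($): row=0 col=8 char='y'
After 4 (h): row=0 col=7 char='k'
After 5 (h): row=0 col=6 char='s'
After 6 (k): row=0 col=6 char='s'
After 7 (l): row=0 col=7 char='k'
After 8 (w): row=1 col=0 char='m'
After 9 (b): row=0 col=6 char='s'
After 10 (b): row=0 col=0 char='b'
After 11 (l): row=0 col=1 char='l'

Answer: blue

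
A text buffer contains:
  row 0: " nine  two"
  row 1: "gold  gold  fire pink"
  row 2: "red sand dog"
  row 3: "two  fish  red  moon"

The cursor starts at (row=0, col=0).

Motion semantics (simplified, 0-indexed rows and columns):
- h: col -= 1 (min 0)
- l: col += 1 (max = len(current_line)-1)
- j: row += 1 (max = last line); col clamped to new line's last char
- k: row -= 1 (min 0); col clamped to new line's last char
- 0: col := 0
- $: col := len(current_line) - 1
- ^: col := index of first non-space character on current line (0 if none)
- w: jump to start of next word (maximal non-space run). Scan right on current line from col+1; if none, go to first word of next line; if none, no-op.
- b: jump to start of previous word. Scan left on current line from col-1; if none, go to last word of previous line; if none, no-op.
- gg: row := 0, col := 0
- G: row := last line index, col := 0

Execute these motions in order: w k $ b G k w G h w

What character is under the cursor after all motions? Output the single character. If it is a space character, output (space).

Answer: f

Derivation:
After 1 (w): row=0 col=1 char='n'
After 2 (k): row=0 col=1 char='n'
After 3 ($): row=0 col=9 char='o'
After 4 (b): row=0 col=7 char='t'
After 5 (G): row=3 col=0 char='t'
After 6 (k): row=2 col=0 char='r'
After 7 (w): row=2 col=4 char='s'
After 8 (G): row=3 col=0 char='t'
After 9 (h): row=3 col=0 char='t'
After 10 (w): row=3 col=5 char='f'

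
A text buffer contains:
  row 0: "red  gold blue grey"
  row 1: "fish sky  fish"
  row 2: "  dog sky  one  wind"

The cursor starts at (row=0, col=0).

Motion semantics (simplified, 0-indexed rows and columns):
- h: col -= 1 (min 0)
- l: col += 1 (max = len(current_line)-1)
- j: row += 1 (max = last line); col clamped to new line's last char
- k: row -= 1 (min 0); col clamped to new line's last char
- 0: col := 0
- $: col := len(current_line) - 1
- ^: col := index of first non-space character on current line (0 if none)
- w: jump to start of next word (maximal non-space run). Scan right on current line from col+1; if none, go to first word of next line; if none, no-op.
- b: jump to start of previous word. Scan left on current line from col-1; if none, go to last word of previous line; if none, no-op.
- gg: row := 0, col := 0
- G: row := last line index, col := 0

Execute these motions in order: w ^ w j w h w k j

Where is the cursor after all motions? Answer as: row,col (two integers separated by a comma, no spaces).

Answer: 1,10

Derivation:
After 1 (w): row=0 col=5 char='g'
After 2 (^): row=0 col=0 char='r'
After 3 (w): row=0 col=5 char='g'
After 4 (j): row=1 col=5 char='s'
After 5 (w): row=1 col=10 char='f'
After 6 (h): row=1 col=9 char='_'
After 7 (w): row=1 col=10 char='f'
After 8 (k): row=0 col=10 char='b'
After 9 (j): row=1 col=10 char='f'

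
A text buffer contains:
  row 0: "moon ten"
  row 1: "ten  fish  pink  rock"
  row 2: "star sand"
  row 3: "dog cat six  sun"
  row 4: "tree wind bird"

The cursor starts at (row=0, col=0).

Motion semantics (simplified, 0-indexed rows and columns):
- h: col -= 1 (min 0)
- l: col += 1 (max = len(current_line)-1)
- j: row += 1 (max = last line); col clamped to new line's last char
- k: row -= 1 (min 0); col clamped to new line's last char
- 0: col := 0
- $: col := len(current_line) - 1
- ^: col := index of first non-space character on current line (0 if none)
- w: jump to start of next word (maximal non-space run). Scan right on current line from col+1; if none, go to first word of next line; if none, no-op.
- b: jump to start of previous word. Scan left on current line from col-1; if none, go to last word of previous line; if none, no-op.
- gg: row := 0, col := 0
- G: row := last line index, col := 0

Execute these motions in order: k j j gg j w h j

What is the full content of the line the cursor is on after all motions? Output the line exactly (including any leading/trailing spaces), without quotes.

After 1 (k): row=0 col=0 char='m'
After 2 (j): row=1 col=0 char='t'
After 3 (j): row=2 col=0 char='s'
After 4 (gg): row=0 col=0 char='m'
After 5 (j): row=1 col=0 char='t'
After 6 (w): row=1 col=5 char='f'
After 7 (h): row=1 col=4 char='_'
After 8 (j): row=2 col=4 char='_'

Answer: star sand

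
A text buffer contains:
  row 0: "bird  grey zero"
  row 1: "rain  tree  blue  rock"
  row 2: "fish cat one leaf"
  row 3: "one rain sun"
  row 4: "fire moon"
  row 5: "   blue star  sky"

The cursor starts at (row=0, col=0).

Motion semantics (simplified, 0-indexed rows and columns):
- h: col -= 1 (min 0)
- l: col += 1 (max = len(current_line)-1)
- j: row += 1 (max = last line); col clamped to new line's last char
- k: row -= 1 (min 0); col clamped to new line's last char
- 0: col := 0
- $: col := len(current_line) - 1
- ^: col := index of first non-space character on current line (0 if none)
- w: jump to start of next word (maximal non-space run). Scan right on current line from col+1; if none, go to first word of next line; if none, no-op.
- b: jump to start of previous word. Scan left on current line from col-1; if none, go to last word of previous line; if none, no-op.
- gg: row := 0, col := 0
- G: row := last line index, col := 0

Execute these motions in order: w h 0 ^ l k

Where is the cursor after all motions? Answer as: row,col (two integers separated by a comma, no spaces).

After 1 (w): row=0 col=6 char='g'
After 2 (h): row=0 col=5 char='_'
After 3 (0): row=0 col=0 char='b'
After 4 (^): row=0 col=0 char='b'
After 5 (l): row=0 col=1 char='i'
After 6 (k): row=0 col=1 char='i'

Answer: 0,1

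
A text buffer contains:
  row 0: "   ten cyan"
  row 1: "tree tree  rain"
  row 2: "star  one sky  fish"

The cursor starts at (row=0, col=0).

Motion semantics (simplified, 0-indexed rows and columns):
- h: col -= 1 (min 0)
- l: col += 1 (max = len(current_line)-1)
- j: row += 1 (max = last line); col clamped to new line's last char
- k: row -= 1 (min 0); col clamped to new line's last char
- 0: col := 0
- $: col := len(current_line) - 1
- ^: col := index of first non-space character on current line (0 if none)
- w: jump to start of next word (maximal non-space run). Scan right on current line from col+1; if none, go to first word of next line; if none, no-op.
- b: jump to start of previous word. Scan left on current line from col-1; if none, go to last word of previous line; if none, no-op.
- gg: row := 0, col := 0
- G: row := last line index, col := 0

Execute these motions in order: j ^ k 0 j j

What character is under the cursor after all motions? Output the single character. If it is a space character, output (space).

Answer: s

Derivation:
After 1 (j): row=1 col=0 char='t'
After 2 (^): row=1 col=0 char='t'
After 3 (k): row=0 col=0 char='_'
After 4 (0): row=0 col=0 char='_'
After 5 (j): row=1 col=0 char='t'
After 6 (j): row=2 col=0 char='s'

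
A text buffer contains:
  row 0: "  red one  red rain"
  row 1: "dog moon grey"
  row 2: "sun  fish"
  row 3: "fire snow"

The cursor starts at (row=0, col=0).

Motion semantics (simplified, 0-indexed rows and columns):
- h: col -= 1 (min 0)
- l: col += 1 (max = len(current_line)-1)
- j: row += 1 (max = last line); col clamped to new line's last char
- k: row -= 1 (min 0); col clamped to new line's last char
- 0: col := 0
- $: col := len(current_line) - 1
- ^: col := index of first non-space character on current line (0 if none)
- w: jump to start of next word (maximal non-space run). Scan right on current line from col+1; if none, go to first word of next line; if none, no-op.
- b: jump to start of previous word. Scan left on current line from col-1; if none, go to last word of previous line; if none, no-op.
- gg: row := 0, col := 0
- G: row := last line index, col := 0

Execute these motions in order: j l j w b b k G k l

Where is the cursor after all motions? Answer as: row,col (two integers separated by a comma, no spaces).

After 1 (j): row=1 col=0 char='d'
After 2 (l): row=1 col=1 char='o'
After 3 (j): row=2 col=1 char='u'
After 4 (w): row=2 col=5 char='f'
After 5 (b): row=2 col=0 char='s'
After 6 (b): row=1 col=9 char='g'
After 7 (k): row=0 col=9 char='_'
After 8 (G): row=3 col=0 char='f'
After 9 (k): row=2 col=0 char='s'
After 10 (l): row=2 col=1 char='u'

Answer: 2,1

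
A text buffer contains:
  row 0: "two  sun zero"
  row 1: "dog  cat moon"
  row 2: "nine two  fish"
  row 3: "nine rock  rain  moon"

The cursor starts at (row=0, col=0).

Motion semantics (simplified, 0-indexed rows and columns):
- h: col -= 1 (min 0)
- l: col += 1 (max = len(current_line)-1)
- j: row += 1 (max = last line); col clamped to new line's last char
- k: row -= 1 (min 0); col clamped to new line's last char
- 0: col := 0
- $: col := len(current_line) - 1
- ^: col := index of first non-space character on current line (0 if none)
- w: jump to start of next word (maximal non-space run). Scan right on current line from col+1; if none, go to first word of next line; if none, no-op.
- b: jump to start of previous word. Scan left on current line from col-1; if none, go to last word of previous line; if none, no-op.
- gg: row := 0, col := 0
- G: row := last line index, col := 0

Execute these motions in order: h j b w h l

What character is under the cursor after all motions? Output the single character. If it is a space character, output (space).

After 1 (h): row=0 col=0 char='t'
After 2 (j): row=1 col=0 char='d'
After 3 (b): row=0 col=9 char='z'
After 4 (w): row=1 col=0 char='d'
After 5 (h): row=1 col=0 char='d'
After 6 (l): row=1 col=1 char='o'

Answer: o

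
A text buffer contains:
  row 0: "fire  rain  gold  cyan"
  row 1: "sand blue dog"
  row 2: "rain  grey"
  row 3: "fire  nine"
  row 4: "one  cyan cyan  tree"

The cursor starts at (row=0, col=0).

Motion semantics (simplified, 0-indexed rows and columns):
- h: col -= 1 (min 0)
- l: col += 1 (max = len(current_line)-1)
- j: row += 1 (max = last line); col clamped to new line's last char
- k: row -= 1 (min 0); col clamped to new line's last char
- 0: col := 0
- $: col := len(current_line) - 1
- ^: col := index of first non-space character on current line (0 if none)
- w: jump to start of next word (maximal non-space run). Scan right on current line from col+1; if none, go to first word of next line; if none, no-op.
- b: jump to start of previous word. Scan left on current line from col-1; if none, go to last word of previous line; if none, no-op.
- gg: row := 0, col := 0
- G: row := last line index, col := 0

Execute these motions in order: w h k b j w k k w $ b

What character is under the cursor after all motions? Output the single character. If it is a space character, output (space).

After 1 (w): row=0 col=6 char='r'
After 2 (h): row=0 col=5 char='_'
After 3 (k): row=0 col=5 char='_'
After 4 (b): row=0 col=0 char='f'
After 5 (j): row=1 col=0 char='s'
After 6 (w): row=1 col=5 char='b'
After 7 (k): row=0 col=5 char='_'
After 8 (k): row=0 col=5 char='_'
After 9 (w): row=0 col=6 char='r'
After 10 ($): row=0 col=21 char='n'
After 11 (b): row=0 col=18 char='c'

Answer: c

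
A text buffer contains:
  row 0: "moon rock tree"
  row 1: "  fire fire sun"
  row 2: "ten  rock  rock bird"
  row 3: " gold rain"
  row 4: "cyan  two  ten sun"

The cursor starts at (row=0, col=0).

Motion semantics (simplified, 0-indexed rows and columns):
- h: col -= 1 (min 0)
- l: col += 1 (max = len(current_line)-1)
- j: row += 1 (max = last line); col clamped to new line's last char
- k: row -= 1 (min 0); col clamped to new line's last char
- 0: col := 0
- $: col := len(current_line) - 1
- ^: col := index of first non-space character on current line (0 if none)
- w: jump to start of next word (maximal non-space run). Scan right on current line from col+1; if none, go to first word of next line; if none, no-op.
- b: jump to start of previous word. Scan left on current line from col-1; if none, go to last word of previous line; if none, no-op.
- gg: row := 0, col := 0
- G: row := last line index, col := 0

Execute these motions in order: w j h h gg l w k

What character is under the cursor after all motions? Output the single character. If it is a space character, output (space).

Answer: r

Derivation:
After 1 (w): row=0 col=5 char='r'
After 2 (j): row=1 col=5 char='e'
After 3 (h): row=1 col=4 char='r'
After 4 (h): row=1 col=3 char='i'
After 5 (gg): row=0 col=0 char='m'
After 6 (l): row=0 col=1 char='o'
After 7 (w): row=0 col=5 char='r'
After 8 (k): row=0 col=5 char='r'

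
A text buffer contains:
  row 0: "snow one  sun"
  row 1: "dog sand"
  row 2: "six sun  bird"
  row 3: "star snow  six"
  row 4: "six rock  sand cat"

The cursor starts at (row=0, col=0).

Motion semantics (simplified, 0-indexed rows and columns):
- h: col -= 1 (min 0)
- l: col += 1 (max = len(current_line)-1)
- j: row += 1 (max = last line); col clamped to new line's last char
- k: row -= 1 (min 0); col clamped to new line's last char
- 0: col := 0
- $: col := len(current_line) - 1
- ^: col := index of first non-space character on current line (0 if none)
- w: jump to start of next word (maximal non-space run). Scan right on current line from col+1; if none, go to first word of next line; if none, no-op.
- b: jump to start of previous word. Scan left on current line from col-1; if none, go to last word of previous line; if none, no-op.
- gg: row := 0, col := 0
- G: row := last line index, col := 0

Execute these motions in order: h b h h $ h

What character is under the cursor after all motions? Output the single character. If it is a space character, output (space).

After 1 (h): row=0 col=0 char='s'
After 2 (b): row=0 col=0 char='s'
After 3 (h): row=0 col=0 char='s'
After 4 (h): row=0 col=0 char='s'
After 5 ($): row=0 col=12 char='n'
After 6 (h): row=0 col=11 char='u'

Answer: u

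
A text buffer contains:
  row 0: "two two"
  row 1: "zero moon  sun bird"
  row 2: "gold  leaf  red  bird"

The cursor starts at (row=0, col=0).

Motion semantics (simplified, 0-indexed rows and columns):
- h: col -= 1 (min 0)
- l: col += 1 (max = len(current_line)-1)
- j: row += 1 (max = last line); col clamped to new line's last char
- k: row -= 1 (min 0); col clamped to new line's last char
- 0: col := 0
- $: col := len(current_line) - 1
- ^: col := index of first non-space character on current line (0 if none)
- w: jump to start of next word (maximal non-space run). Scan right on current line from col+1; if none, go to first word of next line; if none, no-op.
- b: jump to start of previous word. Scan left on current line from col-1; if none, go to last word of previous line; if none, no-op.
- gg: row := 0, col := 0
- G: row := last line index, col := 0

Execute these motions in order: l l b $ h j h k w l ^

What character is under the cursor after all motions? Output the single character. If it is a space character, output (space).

Answer: z

Derivation:
After 1 (l): row=0 col=1 char='w'
After 2 (l): row=0 col=2 char='o'
After 3 (b): row=0 col=0 char='t'
After 4 ($): row=0 col=6 char='o'
After 5 (h): row=0 col=5 char='w'
After 6 (j): row=1 col=5 char='m'
After 7 (h): row=1 col=4 char='_'
After 8 (k): row=0 col=4 char='t'
After 9 (w): row=1 col=0 char='z'
After 10 (l): row=1 col=1 char='e'
After 11 (^): row=1 col=0 char='z'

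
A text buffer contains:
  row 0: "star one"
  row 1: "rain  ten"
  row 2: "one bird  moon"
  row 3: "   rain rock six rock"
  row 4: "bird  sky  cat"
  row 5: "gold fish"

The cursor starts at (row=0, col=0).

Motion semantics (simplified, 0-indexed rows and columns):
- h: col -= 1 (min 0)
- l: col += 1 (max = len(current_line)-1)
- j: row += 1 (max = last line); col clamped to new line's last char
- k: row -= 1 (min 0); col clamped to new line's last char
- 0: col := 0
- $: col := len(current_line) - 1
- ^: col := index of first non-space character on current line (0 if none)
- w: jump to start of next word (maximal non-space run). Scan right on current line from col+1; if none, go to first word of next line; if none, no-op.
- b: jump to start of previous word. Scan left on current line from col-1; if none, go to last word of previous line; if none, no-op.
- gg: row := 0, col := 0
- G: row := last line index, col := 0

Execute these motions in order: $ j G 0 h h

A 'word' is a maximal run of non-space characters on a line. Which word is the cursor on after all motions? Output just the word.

Answer: gold

Derivation:
After 1 ($): row=0 col=7 char='e'
After 2 (j): row=1 col=7 char='e'
After 3 (G): row=5 col=0 char='g'
After 4 (0): row=5 col=0 char='g'
After 5 (h): row=5 col=0 char='g'
After 6 (h): row=5 col=0 char='g'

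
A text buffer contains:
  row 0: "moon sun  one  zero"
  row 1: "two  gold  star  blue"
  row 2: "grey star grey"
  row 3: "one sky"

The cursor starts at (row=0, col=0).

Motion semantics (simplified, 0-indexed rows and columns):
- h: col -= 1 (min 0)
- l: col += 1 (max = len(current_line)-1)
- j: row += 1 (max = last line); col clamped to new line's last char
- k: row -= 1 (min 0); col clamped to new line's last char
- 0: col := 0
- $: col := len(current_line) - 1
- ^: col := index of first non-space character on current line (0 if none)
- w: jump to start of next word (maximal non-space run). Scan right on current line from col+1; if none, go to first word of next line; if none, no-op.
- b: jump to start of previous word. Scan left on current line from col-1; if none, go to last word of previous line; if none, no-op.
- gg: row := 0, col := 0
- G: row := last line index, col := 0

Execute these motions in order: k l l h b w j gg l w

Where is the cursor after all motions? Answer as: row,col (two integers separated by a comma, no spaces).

After 1 (k): row=0 col=0 char='m'
After 2 (l): row=0 col=1 char='o'
After 3 (l): row=0 col=2 char='o'
After 4 (h): row=0 col=1 char='o'
After 5 (b): row=0 col=0 char='m'
After 6 (w): row=0 col=5 char='s'
After 7 (j): row=1 col=5 char='g'
After 8 (gg): row=0 col=0 char='m'
After 9 (l): row=0 col=1 char='o'
After 10 (w): row=0 col=5 char='s'

Answer: 0,5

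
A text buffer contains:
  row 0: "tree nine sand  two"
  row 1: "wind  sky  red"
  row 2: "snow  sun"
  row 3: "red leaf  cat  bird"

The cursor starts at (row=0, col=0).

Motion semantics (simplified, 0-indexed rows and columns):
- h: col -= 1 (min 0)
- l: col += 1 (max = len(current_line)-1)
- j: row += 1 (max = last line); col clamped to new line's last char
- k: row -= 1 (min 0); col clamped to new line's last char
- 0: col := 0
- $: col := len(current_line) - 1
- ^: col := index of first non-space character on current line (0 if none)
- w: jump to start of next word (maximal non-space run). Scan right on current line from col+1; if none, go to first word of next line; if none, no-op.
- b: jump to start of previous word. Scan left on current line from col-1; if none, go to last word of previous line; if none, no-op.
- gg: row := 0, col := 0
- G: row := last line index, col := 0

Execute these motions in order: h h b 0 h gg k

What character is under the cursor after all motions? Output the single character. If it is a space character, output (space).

Answer: t

Derivation:
After 1 (h): row=0 col=0 char='t'
After 2 (h): row=0 col=0 char='t'
After 3 (b): row=0 col=0 char='t'
After 4 (0): row=0 col=0 char='t'
After 5 (h): row=0 col=0 char='t'
After 6 (gg): row=0 col=0 char='t'
After 7 (k): row=0 col=0 char='t'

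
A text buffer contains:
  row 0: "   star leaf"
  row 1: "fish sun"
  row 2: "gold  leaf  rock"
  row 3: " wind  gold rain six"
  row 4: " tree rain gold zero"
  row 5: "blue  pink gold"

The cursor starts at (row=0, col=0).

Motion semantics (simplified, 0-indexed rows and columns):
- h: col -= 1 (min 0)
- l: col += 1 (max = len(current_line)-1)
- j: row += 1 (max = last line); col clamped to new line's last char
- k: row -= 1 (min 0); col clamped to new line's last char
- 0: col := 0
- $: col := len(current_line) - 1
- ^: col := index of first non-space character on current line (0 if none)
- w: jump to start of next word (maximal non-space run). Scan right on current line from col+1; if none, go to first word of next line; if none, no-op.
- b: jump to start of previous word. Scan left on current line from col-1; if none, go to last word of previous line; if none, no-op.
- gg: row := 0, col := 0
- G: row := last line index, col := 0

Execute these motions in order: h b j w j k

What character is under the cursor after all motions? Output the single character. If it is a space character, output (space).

After 1 (h): row=0 col=0 char='_'
After 2 (b): row=0 col=0 char='_'
After 3 (j): row=1 col=0 char='f'
After 4 (w): row=1 col=5 char='s'
After 5 (j): row=2 col=5 char='_'
After 6 (k): row=1 col=5 char='s'

Answer: s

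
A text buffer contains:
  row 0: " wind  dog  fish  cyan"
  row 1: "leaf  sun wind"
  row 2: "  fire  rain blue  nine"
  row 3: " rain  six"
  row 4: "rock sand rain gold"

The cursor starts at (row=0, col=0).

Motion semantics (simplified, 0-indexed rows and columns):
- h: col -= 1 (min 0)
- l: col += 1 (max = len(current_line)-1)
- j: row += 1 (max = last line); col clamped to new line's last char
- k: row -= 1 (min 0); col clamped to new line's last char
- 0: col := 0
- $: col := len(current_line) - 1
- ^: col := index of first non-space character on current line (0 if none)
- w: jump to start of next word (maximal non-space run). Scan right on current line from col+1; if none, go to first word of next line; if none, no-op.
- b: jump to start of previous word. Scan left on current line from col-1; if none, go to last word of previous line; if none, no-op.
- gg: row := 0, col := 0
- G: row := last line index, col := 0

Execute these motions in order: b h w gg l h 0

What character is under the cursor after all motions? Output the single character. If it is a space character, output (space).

Answer: (space)

Derivation:
After 1 (b): row=0 col=0 char='_'
After 2 (h): row=0 col=0 char='_'
After 3 (w): row=0 col=1 char='w'
After 4 (gg): row=0 col=0 char='_'
After 5 (l): row=0 col=1 char='w'
After 6 (h): row=0 col=0 char='_'
After 7 (0): row=0 col=0 char='_'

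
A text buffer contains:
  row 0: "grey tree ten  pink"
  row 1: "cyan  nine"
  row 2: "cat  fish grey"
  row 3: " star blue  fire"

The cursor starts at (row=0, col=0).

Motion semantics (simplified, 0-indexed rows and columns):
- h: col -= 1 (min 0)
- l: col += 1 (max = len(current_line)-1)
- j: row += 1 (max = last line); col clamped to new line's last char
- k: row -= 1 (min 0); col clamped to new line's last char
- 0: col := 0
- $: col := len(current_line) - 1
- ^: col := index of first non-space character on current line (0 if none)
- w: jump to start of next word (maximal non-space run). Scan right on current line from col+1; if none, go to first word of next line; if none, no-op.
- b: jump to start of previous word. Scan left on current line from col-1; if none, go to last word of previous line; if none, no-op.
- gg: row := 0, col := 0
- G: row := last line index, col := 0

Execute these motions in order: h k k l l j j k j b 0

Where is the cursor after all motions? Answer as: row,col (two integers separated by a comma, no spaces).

After 1 (h): row=0 col=0 char='g'
After 2 (k): row=0 col=0 char='g'
After 3 (k): row=0 col=0 char='g'
After 4 (l): row=0 col=1 char='r'
After 5 (l): row=0 col=2 char='e'
After 6 (j): row=1 col=2 char='a'
After 7 (j): row=2 col=2 char='t'
After 8 (k): row=1 col=2 char='a'
After 9 (j): row=2 col=2 char='t'
After 10 (b): row=2 col=0 char='c'
After 11 (0): row=2 col=0 char='c'

Answer: 2,0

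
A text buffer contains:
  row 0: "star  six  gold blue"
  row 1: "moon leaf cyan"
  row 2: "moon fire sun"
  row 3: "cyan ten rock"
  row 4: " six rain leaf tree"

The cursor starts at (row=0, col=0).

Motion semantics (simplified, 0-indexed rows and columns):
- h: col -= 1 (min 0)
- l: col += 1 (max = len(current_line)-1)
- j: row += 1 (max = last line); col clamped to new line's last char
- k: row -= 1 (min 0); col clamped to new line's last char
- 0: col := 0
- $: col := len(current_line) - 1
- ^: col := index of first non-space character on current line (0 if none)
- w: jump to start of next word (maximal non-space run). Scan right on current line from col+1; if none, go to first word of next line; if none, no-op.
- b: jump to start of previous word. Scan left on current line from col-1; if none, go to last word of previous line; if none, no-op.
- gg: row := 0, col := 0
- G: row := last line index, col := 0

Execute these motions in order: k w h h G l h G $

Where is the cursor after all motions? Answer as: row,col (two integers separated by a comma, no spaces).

After 1 (k): row=0 col=0 char='s'
After 2 (w): row=0 col=6 char='s'
After 3 (h): row=0 col=5 char='_'
After 4 (h): row=0 col=4 char='_'
After 5 (G): row=4 col=0 char='_'
After 6 (l): row=4 col=1 char='s'
After 7 (h): row=4 col=0 char='_'
After 8 (G): row=4 col=0 char='_'
After 9 ($): row=4 col=18 char='e'

Answer: 4,18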